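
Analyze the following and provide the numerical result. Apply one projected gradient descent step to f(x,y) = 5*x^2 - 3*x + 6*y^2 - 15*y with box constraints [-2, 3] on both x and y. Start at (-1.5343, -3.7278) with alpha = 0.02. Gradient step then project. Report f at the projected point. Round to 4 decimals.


Step 1: Compute gradient at (-1.5343, -3.7278).
grad_x = 2*5*-1.5343 - 3 = -18.343
grad_y = 2*6*-3.7278 - 15 = -59.7336
Step 2: Gradient step.
x_raw = -1.5343 - 0.02*-18.343 = -1.1674
y_raw = -3.7278 - 0.02*-59.7336 = -2.5331
Step 3: Project onto [-2, 3].
x_proj = clip(-1.1674) = -1.1674
y_proj = clip(-2.5331) = -2.0
Step 4: Evaluate f.
f(-1.1674, -2.0) = 64.3169


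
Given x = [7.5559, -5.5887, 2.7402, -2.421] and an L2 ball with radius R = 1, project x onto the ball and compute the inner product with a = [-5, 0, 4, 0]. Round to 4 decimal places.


Step 1: Compute ||x|| (intermediates to 6 decimals).
||x|| = sqrt(7.5559^2 + (-5.5887)^2 + 2.7402^2 + (-2.421)^2) = 10.0844
Step 2: Project.
Since ||x|| > R, scale = R/||x|| = 1/10.0844 = 0.099163, proj(x) = scale * x
proj(x) = [0.749266, -0.554192, 0.271726, -0.240074]
Step 3: Dot product.
a^T * proj(x) = -5*0.749266 + 0*(-0.554192) + 4*0.271726 + 0*(-0.240074) = -2.6594


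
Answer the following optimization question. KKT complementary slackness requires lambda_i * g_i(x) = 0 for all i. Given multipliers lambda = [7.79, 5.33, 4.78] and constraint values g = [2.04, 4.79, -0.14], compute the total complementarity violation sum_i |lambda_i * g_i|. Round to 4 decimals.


KKT complementary slackness check:
lambda_1 * g_1 = 7.79 * 2.04 = 15.8916
lambda_2 * g_2 = 5.33 * 4.79 = 25.5307
lambda_3 * g_3 = 4.78 * -0.14 = -0.6692
Total violation = 15.8916 + 25.5307 + 0.6692 = 42.0915


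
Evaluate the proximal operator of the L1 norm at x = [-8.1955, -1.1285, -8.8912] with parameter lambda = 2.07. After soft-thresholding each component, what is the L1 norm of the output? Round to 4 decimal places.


Soft-thresholding with lambda = 2.07:
prox(-8.1955) = sign(-8.1955)*max(|-8.1955| - 2.07, 0) = -6.1255
prox(-1.1285) = sign(-1.1285)*max(|-1.1285| - 2.07, 0) = 0.0
prox(-8.8912) = sign(-8.8912)*max(|-8.8912| - 2.07, 0) = -6.8212
prox(x) = [-6.1255, 0.0, -6.8212]
||prox(x)||_1 = 6.1255 + 0.0 + 6.8212 = 12.9467


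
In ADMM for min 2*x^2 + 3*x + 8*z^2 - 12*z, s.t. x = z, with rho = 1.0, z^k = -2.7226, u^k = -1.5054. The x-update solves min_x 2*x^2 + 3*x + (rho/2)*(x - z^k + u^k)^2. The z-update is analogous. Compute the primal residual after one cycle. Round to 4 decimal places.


ADMM iteration with rho = 1.0, z^k = -2.7226, u^k = -1.5054
Step 1: x-update.
Minimize 2*x^2 + 3*x + (1.0/2)*(x + 2.7226 - 1.5054)^2
FOC: (2*2 + 1.0)*x = -3 + 1.0*(-2.7226 + 1.5054)
x^{k+1} = -0.8434
Step 2: z-update.
Minimize 8*z^2 - 12*z + (1.0/2)*(-0.8434 - z - 1.5054)^2
FOC: (2*8 + 1.0)*z = 12 + 1.0*(-0.8434 - 1.5054)
z^{k+1} = 0.5677
Step 3: u-update.
u^{k+1} = -1.5054 - 0.8434 - 0.5677 = -2.9166
Step 4: Primal residual = |-0.8434 - 0.5677| = 1.4112


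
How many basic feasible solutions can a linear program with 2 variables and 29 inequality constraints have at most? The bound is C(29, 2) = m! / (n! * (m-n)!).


Each vertex corresponds to some choice of n active constraints out of m, so the number of vertices is at most C(m, n) = m! / (n!(m-n)!).
m = 29, n = 2
Numerator: 29 * 28
Denominator: 2! = 2
C(29, 2) = 406


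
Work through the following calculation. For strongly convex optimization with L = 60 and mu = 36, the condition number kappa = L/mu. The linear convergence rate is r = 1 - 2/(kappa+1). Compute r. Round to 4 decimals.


Step 1: Compute the condition number.
kappa = L/mu = 60/36 = 1.6667
Step 2: Compute the convergence rate.
r = 1 - 2/(kappa + 1) = 1 - 2*mu/(L + mu) = (L - mu)/(L + mu) = 24/96 = 0.25


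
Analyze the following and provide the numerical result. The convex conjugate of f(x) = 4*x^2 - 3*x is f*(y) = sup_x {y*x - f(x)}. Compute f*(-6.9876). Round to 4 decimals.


f*(y) = sup_x {y*x - a*x^2 - b*x} = sup_x {(y-b)*x - a*x^2}
FOC: (y - b) - 2a*x = 0 => x* = (y - b)/(2a)
x* = (-6.9876 + 3)/(2*4) = -0.4985
f*(-6.9876) = (y-b)^2/(4a) = (-6.9876 + 3)^2/(4*4)
= 15.901/16 = 0.9938


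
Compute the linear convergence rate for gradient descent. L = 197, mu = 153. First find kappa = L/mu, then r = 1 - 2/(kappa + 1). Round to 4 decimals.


Step 1: Compute the condition number.
kappa = L/mu = 197/153 = 1.2876
Step 2: Compute the convergence rate.
r = 1 - 2/(kappa + 1) = 1 - 2*mu/(L + mu) = (L - mu)/(L + mu) = 44/350 = 0.1257


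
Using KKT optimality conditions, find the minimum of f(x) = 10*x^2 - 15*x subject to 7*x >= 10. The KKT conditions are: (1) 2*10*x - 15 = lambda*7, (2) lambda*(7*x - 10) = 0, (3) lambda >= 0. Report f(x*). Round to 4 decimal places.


Step 1: Try lambda = 0 (constraint inactive).
x_unc = 15/(2*10) = 0.75
Check: 7*0.75 = 5.25 < 10 -- violated!
Step 2: Constraint must be active: 7*x = 10
x* = 10/7 = 1.4286 (rounded; the exact value 10/7 is used below)
lambda = (2*10*(10/7) - 15)/7 = 1.9388
Step 3: Compute optimal value.
f(x*) = 10*(10/7)^2 - 15*(10/7) = -1.0204


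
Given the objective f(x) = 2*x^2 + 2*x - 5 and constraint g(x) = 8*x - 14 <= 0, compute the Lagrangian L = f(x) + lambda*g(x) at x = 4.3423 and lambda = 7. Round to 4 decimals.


Step 1: Evaluate f(x).
f(4.3423) = 2*4.3423^2 + 2*4.3423 - 5 = 41.3957
Step 2: Evaluate g(x).
g(4.3423) = 8*4.3423 - 14 = 20.7384
Step 3: Compute Lagrangian.
L = 41.3957 + 7*20.7384 = 186.5645


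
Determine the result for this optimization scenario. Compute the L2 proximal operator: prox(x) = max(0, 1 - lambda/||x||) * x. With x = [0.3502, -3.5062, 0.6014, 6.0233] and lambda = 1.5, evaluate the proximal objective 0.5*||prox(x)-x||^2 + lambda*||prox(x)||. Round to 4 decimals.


Step 1: Compute ||x||.
||x|| = 7.0041
Step 2: Compute scaling factor.
scale = max(0, 1 - 1.5/7.0041) = 0.7858
Step 3: prox(x) = [0.2752, -2.7553, 0.4726, 4.7334]
||prox(x)|| = 5.5041
Step 4: Proximal objective.
0.5*||prox-x||^2 = 1.125
lambda*||prox|| = 8.2562
Total = 9.3812


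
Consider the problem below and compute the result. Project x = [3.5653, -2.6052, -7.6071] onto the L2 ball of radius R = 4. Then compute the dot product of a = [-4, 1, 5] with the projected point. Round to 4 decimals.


Step 1: Compute ||x|| (intermediates to 6 decimals).
||x|| = sqrt(3.5653^2 + (-2.6052)^2 + (-7.6071)^2) = 8.795817
Step 2: Project.
Since ||x|| > R, scale = R/||x|| = 4/8.795817 = 0.454762, proj(x) = scale * x
proj(x) = [1.621363, -1.184746, -3.45942]
Step 3: Dot product.
a^T * proj(x) = -4*1.621363 + 1*(-1.184746) + 5*(-3.45942) = -24.9673


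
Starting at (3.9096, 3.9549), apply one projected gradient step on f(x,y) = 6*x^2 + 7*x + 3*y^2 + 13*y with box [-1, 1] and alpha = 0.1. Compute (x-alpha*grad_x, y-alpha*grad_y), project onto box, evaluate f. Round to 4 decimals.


Step 1: Compute gradient at (3.9096, 3.9549).
grad_x = 2*6*3.9096 + 7 = 53.9152
grad_y = 2*3*3.9549 + 13 = 36.7294
Step 2: Gradient step.
x_raw = 3.9096 - 0.1*53.9152 = -1.4819
y_raw = 3.9549 - 0.1*36.7294 = 0.282
Step 3: Project onto [-1, 1].
x_proj = clip(-1.4819) = -1.0
y_proj = clip(0.282) = 0.282
Step 4: Evaluate f.
f(-1.0, 0.282) = 2.904


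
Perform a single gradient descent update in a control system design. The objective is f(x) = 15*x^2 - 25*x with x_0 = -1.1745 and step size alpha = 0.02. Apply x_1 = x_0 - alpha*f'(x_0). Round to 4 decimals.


We compute the gradient at x_0 and apply the update.
f'(x) = 30*x - 25
f'(-1.1745) = 30*-1.1745 - 25 = -60.235
x_1 = -1.1745 - 0.02*-60.235 = 0.0302


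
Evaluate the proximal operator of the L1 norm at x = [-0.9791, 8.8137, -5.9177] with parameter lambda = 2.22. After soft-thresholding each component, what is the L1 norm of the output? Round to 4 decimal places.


Soft-thresholding with lambda = 2.22:
prox(-0.9791) = sign(-0.9791)*max(|-0.9791| - 2.22, 0) = 0.0
prox(8.8137) = sign(8.8137)*max(|8.8137| - 2.22, 0) = 6.5937
prox(-5.9177) = sign(-5.9177)*max(|-5.9177| - 2.22, 0) = -3.6977
prox(x) = [0.0, 6.5937, -3.6977]
||prox(x)||_1 = 0.0 + 6.5937 + 3.6977 = 10.2914


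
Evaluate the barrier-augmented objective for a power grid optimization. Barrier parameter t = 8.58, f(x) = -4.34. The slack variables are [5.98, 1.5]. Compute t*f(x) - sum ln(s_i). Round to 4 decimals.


Step 1: Compute log-barrier.
ln values: [1.7884, 0.4055]
phi = -(1.7884 + 0.4055) = -2.1939
Step 2: Compute augmented objective.
t*f(x) = 8.58*-4.34 = -37.2372
Total = -37.2372 - 2.1939 = -39.4311


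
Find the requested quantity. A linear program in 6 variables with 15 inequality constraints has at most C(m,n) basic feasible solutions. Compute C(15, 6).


Each vertex corresponds to some choice of n active constraints out of m, so the number of vertices is at most C(m, n) = m! / (n!(m-n)!).
m = 15, n = 6
Numerator: 15 * 14 * 13 * 12 * 11 * 10
Denominator: 6! = 720
C(15, 6) = 5005


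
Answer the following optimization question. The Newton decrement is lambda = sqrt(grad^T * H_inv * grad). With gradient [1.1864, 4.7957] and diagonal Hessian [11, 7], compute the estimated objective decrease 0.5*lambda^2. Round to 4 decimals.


Step 1: H is diagonal, so H^(-1) * g = [0.1079, 0.6851].
Step 2: g^T H^(-1) g = sum_i g_i^2 / H_ii
  = (1.1864)^2/11 + (4.7957)^2/7
  = 0.128 + 3.2855 = 3.4135
Step 3: Objective decrease = 0.5 * g^T H^(-1) g = 1.7067


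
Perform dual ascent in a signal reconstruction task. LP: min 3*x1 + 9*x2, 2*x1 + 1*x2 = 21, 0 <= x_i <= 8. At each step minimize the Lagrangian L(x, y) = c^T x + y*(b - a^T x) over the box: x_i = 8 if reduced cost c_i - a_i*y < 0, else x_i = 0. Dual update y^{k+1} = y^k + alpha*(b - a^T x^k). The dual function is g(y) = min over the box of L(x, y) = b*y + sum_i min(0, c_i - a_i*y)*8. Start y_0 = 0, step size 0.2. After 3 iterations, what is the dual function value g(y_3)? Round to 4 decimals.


Dual ascent for LP: min 3*x1 + 9*x2, 2*x1 + 1*x2 = 21, 0 <= x_i <= 8
Step 1: y^k = 0.0, reduced costs: (3.0, 9.0)
  x^k = (0.0, 0.0), subgradient = b - a^T x = 21.0
  y^{k+1} = 0.0 + 0.2*21.0 = 4.2
Step 2: y^k = 4.2, reduced costs: (-5.4, 4.8)
  x^k = (8.0, 0.0), subgradient = b - a^T x = 5.0
  y^{k+1} = 4.2 + 0.2*5.0 = 5.2
Step 3: y^k = 5.2, reduced costs: (-7.4, 3.8)
  x^k = (8.0, 0.0), subgradient = b - a^T x = 5.0
  y^{k+1} = 5.2 + 0.2*5.0 = 6.2
Dual objective at y_3 = 6.2: reduced costs (-9.4, 2.8), box minimizer x = (8.0, 0.0)
g(y_3) = b*y + (c1 - a1*y)*x1 + (c2 - a2*y)*x2 = 21*6.2 + (-9.4)*8.0 + 2.8*0.0 = 130.2 - 75.2 + 0.0 = 55.0


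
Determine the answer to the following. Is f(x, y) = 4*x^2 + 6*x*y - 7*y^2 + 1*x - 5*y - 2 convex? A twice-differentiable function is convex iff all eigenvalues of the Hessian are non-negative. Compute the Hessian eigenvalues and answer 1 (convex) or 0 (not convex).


The Hessian of f(x,y) = 4*x^2 + 6*x*y - 7*y^2 + 1*x - 5*y - 2 is:
H = [[8, 6], [6, -14]]
Trace = 8 - 14 = -6
Determinant = 8*-14 - (6)^2 = -148
Discriminant = (-6)^2 - 4*-148 = 628.0
Eigenvalues: lambda_1 = -15.53, lambda_2 = 9.53
The function is not convex.

0


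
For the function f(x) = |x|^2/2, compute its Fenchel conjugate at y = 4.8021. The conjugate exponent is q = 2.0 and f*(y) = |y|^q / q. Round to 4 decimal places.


The conjugate exponent q satisfies 1/p + 1/q = 1.
p = 2, so q = 2/(2 - 1) = 2.0
|y|^q = 4.8021^2.0 = 23.0602
f*(4.8021) = 23.0602 / 2.0 = 11.5301


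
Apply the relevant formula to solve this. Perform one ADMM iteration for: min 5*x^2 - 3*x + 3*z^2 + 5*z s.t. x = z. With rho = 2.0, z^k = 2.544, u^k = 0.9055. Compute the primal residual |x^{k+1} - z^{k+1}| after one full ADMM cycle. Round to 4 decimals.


ADMM iteration with rho = 2.0, z^k = 2.544, u^k = 0.9055
Step 1: x-update.
Minimize 5*x^2 - 3*x + (2.0/2)*(x - 2.544 + 0.9055)^2
FOC: (2*5 + 2.0)*x = 3 + 2.0*(2.544 - 0.9055)
x^{k+1} = 0.5231
Step 2: z-update.
Minimize 3*z^2 + 5*z + (2.0/2)*(0.5231 - z + 0.9055)^2
FOC: (2*3 + 2.0)*z = -5 + 2.0*(0.5231 + 0.9055)
z^{k+1} = -0.2679
Step 3: u-update.
u^{k+1} = 0.9055 + 0.5231 + 0.2679 = 1.6964
Step 4: Primal residual = |0.5231 + 0.2679| = 0.7909


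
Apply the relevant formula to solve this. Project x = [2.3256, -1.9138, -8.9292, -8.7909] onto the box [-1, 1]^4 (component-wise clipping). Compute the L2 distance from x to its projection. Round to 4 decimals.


Project each component onto [-1, 1].
clip(2.3256) = 1.0, clip(-1.9138) = -1.0, clip(-8.9292) = -1.0, clip(-8.7909) = -1.0
Projection = [1.0, -1.0, -1.0, -1.0]
Squared diffs: [1.7572, 0.835, 62.8722, 60.6981]
Distance = sqrt(126.1625) = 11.2322


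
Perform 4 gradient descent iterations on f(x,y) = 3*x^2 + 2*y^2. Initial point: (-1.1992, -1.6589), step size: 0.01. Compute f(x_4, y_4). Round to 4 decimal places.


Gradient descent on f(x,y) = 3*x^2 + 2*y^2.
Starting point: (-1.1992, -1.6589), alpha = 0.01
Step 1: grad_x = 2*3*-1.1992 = -7.1952, grad_y = 2*2*-1.6589 = -6.6356
  x_1 = -1.1992 - 0.01*-7.1952 = -1.1272
  y_1 = -1.6589 - 0.01*-6.6356 = -1.5925
Step 2: grad_x = 2*3*-1.1272 = -6.7635, grad_y = 2*2*-1.5925 = -6.3702
  x_2 = -1.1272 - 0.01*-6.7635 = -1.0596
  y_2 = -1.5925 - 0.01*-6.3702 = -1.5288
Step 3: grad_x = 2*3*-1.0596 = -6.3577, grad_y = 2*2*-1.5288 = -6.1154
  x_3 = -1.0596 - 0.01*-6.3577 = -0.996
  y_3 = -1.5288 - 0.01*-6.1154 = -1.4677
Step 4: grad_x = 2*3*-0.996 = -5.9762, grad_y = 2*2*-1.4677 = -5.8708
  x_4 = -0.996 - 0.01*-5.9762 = -0.9363
  y_4 = -1.4677 - 0.01*-5.8708 = -1.409
f(-0.9363, -1.409) = 3*(-0.9363)^2 + 2*(-1.409)^2 = 6.6003


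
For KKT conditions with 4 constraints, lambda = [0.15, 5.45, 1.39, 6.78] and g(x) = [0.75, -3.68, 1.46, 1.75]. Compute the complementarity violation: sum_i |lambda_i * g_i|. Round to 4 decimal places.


KKT complementary slackness check:
lambda_1 * g_1 = 0.15 * 0.75 = 0.1125
lambda_2 * g_2 = 5.45 * -3.68 = -20.056
lambda_3 * g_3 = 1.39 * 1.46 = 2.0294
lambda_4 * g_4 = 6.78 * 1.75 = 11.865
Total violation = 0.1125 + 20.056 + 2.0294 + 11.865 = 34.0629


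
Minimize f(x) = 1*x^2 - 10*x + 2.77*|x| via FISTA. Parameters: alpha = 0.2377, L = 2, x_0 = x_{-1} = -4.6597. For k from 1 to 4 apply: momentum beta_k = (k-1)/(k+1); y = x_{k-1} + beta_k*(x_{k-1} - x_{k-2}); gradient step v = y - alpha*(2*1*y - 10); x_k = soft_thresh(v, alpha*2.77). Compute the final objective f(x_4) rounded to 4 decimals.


FISTA on f(x) = 1*x^2 - 10*x + 2.77*|x|
L = 2, alpha = 0.2377
Iteration 1: beta = 0.0, y = -4.6597 + 0.0*(-4.6597 + 4.6597) = -4.6597
  grad(y) = -19.3194, v = y - alpha*grad = -0.0675
  prox(v) = soft_thresh(-0.0675, 0.6584) = 0.0
Iteration 2: beta = 0.3333, y = 0.0 + 0.3333*(0.0 + 4.6597) = 1.5532
  grad(y) = -6.8935, v = y - alpha*grad = 3.1918
  prox(v) = soft_thresh(3.1918, 0.6584) = 2.5334
Iteration 3: beta = 0.5, y = 2.5334 + 0.5*(2.5334 - 0.0) = 3.8001
  grad(y) = -2.3998, v = y - alpha*grad = 4.3705
  prox(v) = soft_thresh(4.3705, 0.6584) = 3.7121
Iteration 4: beta = 0.6, y = 3.7121 + 0.6*(3.7121 - 2.5334) = 4.4193
  grad(y) = -1.1614, v = y - alpha*grad = 4.6954
  prox(v) = soft_thresh(4.6954, 0.6584) = 4.0369
f(x_4) = 1*4.0369^2 - 10*4.0369 + 2.77*|4.0369| = -12.8902


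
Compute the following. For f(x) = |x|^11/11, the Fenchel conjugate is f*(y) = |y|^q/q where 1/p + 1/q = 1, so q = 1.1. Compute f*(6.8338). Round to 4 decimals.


The conjugate exponent q satisfies 1/p + 1/q = 1.
p = 11, so q = 11/(11 - 1) = 1.1
|y|^q = 6.8338^1.1 = 8.2819
f*(6.8338) = 8.2819 / 1.1 = 7.529


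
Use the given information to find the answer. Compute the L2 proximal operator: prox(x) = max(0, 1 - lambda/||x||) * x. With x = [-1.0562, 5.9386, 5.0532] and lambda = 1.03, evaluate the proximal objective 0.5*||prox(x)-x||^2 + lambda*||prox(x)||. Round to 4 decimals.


Step 1: Compute ||x||.
||x|| = 7.8688
Step 2: Compute scaling factor.
scale = max(0, 1 - 1.03/7.8688) = 0.8691
Step 3: prox(x) = [-0.9179, 5.1613, 4.3917]
||prox(x)|| = 6.8388
Step 4: Proximal objective.
0.5*||prox-x||^2 = 0.5305
lambda*||prox|| = 7.044
Total = 7.5744


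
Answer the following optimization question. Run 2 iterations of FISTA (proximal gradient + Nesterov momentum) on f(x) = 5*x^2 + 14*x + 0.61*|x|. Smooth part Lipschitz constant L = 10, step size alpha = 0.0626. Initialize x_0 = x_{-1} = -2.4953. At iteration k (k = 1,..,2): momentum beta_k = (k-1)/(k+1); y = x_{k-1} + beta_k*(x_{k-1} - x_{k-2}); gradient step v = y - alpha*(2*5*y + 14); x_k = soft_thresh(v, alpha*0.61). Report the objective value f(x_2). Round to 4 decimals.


FISTA on f(x) = 5*x^2 + 14*x + 0.61*|x|
L = 10, alpha = 0.0626
Iteration 1: beta = 0.0, y = -2.4953 + 0.0*(-2.4953 + 2.4953) = -2.4953
  grad(y) = -10.953, v = y - alpha*grad = -1.8096
  prox(v) = soft_thresh(-1.8096, 0.0382) = -1.7715
Iteration 2: beta = 0.3333, y = -1.7715 + 0.3333*(-1.7715 + 2.4953) = -1.5302
  grad(y) = -1.3017, v = y - alpha*grad = -1.4487
  prox(v) = soft_thresh(-1.4487, 0.0382) = -1.4105
f(x_2) = 5*(-1.4105)^2 + 14*(-1.4105) + 0.61*|-1.4105| = -8.939


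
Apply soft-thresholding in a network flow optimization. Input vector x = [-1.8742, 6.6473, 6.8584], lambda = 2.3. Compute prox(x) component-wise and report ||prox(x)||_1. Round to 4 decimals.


Soft-thresholding with lambda = 2.3:
prox(-1.8742) = sign(-1.8742)*max(|-1.8742| - 2.3, 0) = 0.0
prox(6.6473) = sign(6.6473)*max(|6.6473| - 2.3, 0) = 4.3473
prox(6.8584) = sign(6.8584)*max(|6.8584| - 2.3, 0) = 4.5584
prox(x) = [0.0, 4.3473, 4.5584]
||prox(x)||_1 = 0.0 + 4.3473 + 4.5584 = 8.9057


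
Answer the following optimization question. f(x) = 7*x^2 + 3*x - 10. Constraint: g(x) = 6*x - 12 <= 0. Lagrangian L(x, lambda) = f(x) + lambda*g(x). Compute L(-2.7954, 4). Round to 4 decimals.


Step 1: Evaluate f(x).
f(-2.7954) = 7*(-2.7954)^2 + 3*(-2.7954) - 10 = 36.3136
Step 2: Evaluate g(x).
g(-2.7954) = 6*-2.7954 - 12 = -28.7724
Step 3: Compute Lagrangian.
L = 36.3136 + 4*-28.7724 = -78.776


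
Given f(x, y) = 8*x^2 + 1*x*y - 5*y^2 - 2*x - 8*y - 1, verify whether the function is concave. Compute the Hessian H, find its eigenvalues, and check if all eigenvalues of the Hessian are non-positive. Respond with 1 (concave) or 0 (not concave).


The Hessian of f(x,y) = 8*x^2 + 1*x*y - 5*y^2 - 2*x - 8*y - 1 is:
H = [[16, 1], [1, -10]]
Trace = 16 - 10 = 6
Determinant = 16*-10 - (1)^2 = -161
Discriminant = (6)^2 - 4*-161 = 680.0
Eigenvalues: lambda_1 = -10.0384, lambda_2 = 16.0384
The function is not concave.

0


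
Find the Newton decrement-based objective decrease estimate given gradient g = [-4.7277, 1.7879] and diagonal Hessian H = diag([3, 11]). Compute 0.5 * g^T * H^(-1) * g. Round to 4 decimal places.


Step 1: H is diagonal, so H^(-1) * g = [-1.5759, 0.1625].
Step 2: g^T H^(-1) g = sum_i g_i^2 / H_ii
  = (-4.7277)^2/3 + (1.7879)^2/11
  = 7.4504 + 0.2906 = 7.741
Step 3: Objective decrease = 0.5 * g^T H^(-1) g = 3.8705


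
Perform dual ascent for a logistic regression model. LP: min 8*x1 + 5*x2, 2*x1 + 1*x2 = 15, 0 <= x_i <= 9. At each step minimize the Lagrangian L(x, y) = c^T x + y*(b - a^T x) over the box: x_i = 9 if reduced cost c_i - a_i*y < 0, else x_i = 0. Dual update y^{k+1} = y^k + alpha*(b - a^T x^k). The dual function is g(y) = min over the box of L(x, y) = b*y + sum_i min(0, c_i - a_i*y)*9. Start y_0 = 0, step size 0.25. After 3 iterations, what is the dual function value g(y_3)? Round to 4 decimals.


Dual ascent for LP: min 8*x1 + 5*x2, 2*x1 + 1*x2 = 15, 0 <= x_i <= 9
Step 1: y^k = 0.0, reduced costs: (8.0, 5.0)
  x^k = (0.0, 0.0), subgradient = b - a^T x = 15.0
  y^{k+1} = 0.0 + 0.25*15.0 = 3.75
Step 2: y^k = 3.75, reduced costs: (0.5, 1.25)
  x^k = (0.0, 0.0), subgradient = b - a^T x = 15.0
  y^{k+1} = 3.75 + 0.25*15.0 = 7.5
Step 3: y^k = 7.5, reduced costs: (-7.0, -2.5)
  x^k = (9.0, 9.0), subgradient = b - a^T x = -12.0
  y^{k+1} = 7.5 + 0.25*-12.0 = 4.5
Dual objective at y_3 = 4.5: reduced costs (-1.0, 0.5), box minimizer x = (9.0, 0.0)
g(y_3) = b*y + (c1 - a1*y)*x1 + (c2 - a2*y)*x2 = 15*4.5 + (-1.0)*9.0 + 0.5*0.0 = 67.5 - 9.0 + 0.0 = 58.5


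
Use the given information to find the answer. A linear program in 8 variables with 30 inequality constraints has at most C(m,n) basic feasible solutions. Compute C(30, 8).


Each vertex corresponds to some choice of n active constraints out of m, so the number of vertices is at most C(m, n) = m! / (n!(m-n)!).
m = 30, n = 8
Numerator: 30 * 29 * 28 * 27 * 26 * 25 * 24 * 23
Denominator: 8! = 40320
C(30, 8) = 5852925


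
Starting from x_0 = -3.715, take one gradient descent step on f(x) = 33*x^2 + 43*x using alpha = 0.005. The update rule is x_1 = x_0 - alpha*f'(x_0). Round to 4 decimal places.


We compute the gradient at x_0 and apply the update.
f'(x) = 66*x + 43
f'(-3.715) = 66*-3.715 + 43 = -202.19
x_1 = -3.715 - 0.005*-202.19 = -2.7041


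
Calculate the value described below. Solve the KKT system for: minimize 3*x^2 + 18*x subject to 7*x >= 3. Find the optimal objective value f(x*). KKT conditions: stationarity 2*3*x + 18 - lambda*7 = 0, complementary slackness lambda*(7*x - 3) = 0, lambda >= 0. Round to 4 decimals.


Step 1: Try lambda = 0 (constraint inactive).
x_unc = -18/(2*3) = -3.0
Check: 7*-3.0 = -21.0 < 3 -- violated!
Step 2: Constraint must be active: 7*x = 3
x* = 3/7 = 0.4286 (rounded; the exact value 3/7 is used below)
lambda = (2*3*(3/7) + 18)/7 = 2.9388
Step 3: Compute optimal value.
f(x*) = 3*(3/7)^2 + 18*(3/7) = 8.2653


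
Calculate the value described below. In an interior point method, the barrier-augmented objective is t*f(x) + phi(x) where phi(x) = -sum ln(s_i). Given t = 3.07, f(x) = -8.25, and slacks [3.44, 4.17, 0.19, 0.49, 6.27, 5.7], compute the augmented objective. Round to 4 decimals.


Step 1: Compute log-barrier.
ln values: [1.2355, 1.4279, -1.6607, -0.7133, 1.8358, 1.7405]
phi = -(1.2355 + 1.4279 - 1.6607 - 0.7133 + 1.8358 + 1.7405) = -3.8655
Step 2: Compute augmented objective.
t*f(x) = 3.07*-8.25 = -25.3275
Total = -25.3275 - 3.8655 = -29.193


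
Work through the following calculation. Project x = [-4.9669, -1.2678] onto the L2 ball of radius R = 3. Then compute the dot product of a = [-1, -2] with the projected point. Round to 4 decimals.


Step 1: Compute ||x|| (intermediates to 6 decimals).
||x|| = sqrt((-4.9669)^2 + (-1.2678)^2) = 5.12615
Step 2: Project.
Since ||x|| > R, scale = R/||x|| = 3/5.12615 = 0.585235, proj(x) = scale * x
proj(x) = [-2.906804, -0.741961]
Step 3: Dot product.
a^T * proj(x) = -1*(-2.906804) - 2*(-0.741961) = 4.3907


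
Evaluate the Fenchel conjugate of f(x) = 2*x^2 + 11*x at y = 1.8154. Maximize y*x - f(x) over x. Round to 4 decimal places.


f*(y) = sup_x {y*x - a*x^2 - b*x} = sup_x {(y-b)*x - a*x^2}
FOC: (y - b) - 2a*x = 0 => x* = (y - b)/(2a)
x* = (1.8154 - 11)/(2*2) = -2.2962
f*(1.8154) = (y-b)^2/(4a) = (1.8154 - 11)^2/(4*2)
= 84.3569/8 = 10.5446


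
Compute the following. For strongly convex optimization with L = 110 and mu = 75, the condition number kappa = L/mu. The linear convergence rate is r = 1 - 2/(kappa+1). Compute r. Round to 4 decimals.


Step 1: Compute the condition number.
kappa = L/mu = 110/75 = 1.4667
Step 2: Compute the convergence rate.
r = 1 - 2/(kappa + 1) = 1 - 2*mu/(L + mu) = (L - mu)/(L + mu) = 35/185 = 0.1892


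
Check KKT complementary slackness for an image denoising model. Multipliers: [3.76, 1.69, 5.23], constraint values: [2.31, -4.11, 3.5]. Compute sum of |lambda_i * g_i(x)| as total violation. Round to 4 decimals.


KKT complementary slackness check:
lambda_1 * g_1 = 3.76 * 2.31 = 8.6856
lambda_2 * g_2 = 1.69 * -4.11 = -6.9459
lambda_3 * g_3 = 5.23 * 3.5 = 18.305
Total violation = 8.6856 + 6.9459 + 18.305 = 33.9365


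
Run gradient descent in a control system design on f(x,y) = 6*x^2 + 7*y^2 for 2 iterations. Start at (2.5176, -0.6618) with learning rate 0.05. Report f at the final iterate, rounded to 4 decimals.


Gradient descent on f(x,y) = 6*x^2 + 7*y^2.
Starting point: (2.5176, -0.6618), alpha = 0.05
Step 1: grad_x = 2*6*2.5176 = 30.2112, grad_y = 2*7*-0.6618 = -9.2652
  x_1 = 2.5176 - 0.05*30.2112 = 1.007
  y_1 = -0.6618 - 0.05*-9.2652 = -0.1985
Step 2: grad_x = 2*6*1.007 = 12.0845, grad_y = 2*7*-0.1985 = -2.7796
  x_2 = 1.007 - 0.05*12.0845 = 0.4028
  y_2 = -0.1985 - 0.05*-2.7796 = -0.0596
f(0.4028, -0.0596) = 6*0.4028^2 + 7*(-0.0596)^2 = 0.9984


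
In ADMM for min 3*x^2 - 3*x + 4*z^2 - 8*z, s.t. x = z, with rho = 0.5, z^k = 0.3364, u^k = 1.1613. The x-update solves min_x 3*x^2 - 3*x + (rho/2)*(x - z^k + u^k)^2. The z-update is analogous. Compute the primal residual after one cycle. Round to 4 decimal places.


ADMM iteration with rho = 0.5, z^k = 0.3364, u^k = 1.1613
Step 1: x-update.
Minimize 3*x^2 - 3*x + (0.5/2)*(x - 0.3364 + 1.1613)^2
FOC: (2*3 + 0.5)*x = 3 + 0.5*(0.3364 - 1.1613)
x^{k+1} = 0.3981
Step 2: z-update.
Minimize 4*z^2 - 8*z + (0.5/2)*(0.3981 - z + 1.1613)^2
FOC: (2*4 + 0.5)*z = 8 + 0.5*(0.3981 + 1.1613)
z^{k+1} = 1.0329
Step 3: u-update.
u^{k+1} = 1.1613 + 0.3981 - 1.0329 = 0.5265
Step 4: Primal residual = |0.3981 - 1.0329| = 0.6348


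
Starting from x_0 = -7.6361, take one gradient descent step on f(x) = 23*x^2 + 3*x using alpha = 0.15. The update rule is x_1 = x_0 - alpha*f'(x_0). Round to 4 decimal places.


We compute the gradient at x_0 and apply the update.
f'(x) = 46*x + 3
f'(-7.6361) = 46*-7.6361 + 3 = -348.2606
x_1 = -7.6361 - 0.15*-348.2606 = 44.603


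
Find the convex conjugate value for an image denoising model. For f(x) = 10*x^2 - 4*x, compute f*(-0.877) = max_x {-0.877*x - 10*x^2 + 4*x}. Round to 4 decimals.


f*(y) = sup_x {y*x - a*x^2 - b*x} = sup_x {(y-b)*x - a*x^2}
FOC: (y - b) - 2a*x = 0 => x* = (y - b)/(2a)
x* = (-0.877 + 4)/(2*10) = 0.1562
f*(-0.877) = (y-b)^2/(4a) = (-0.877 + 4)^2/(4*10)
= 9.7531/40 = 0.2438


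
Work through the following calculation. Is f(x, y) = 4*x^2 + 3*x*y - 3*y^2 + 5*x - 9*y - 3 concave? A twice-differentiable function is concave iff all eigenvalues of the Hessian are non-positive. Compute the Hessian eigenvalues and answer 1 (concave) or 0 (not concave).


The Hessian of f(x,y) = 4*x^2 + 3*x*y - 3*y^2 + 5*x - 9*y - 3 is:
H = [[8, 3], [3, -6]]
Trace = 8 - 6 = 2
Determinant = 8*-6 - (3)^2 = -57
Discriminant = (2)^2 - 4*-57 = 232.0
Eigenvalues: lambda_1 = -6.6158, lambda_2 = 8.6158
The function is not concave.

0


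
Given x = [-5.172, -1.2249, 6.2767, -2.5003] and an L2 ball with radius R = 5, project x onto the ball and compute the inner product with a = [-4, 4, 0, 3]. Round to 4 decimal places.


Step 1: Compute ||x|| (intermediates to 6 decimals).
||x|| = sqrt((-5.172)^2 + (-1.2249)^2 + 6.2767^2 + (-2.5003)^2) = 8.596419
Step 2: Project.
Since ||x|| > R, scale = R/||x|| = 5/8.596419 = 0.581638, proj(x) = scale * x
proj(x) = [-3.008232, -0.712448, 3.650767, -1.454269]
Step 3: Dot product.
a^T * proj(x) = -4*(-3.008232) + 4*(-0.712448) + 0*3.650767 + 3*(-1.454269) = 4.8203


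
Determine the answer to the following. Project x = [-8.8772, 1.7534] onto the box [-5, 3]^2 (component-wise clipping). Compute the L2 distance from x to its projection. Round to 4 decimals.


Project each component onto [-5, 3].
clip(-8.8772) = -5.0, clip(1.7534) = 1.7534
Projection = [-5.0, 1.7534]
Squared diffs: [15.0327, 0.0]
Distance = sqrt(15.0327) = 3.8772


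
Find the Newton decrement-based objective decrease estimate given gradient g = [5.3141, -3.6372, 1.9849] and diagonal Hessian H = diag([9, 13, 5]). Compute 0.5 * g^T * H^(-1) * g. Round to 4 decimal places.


Step 1: H is diagonal, so H^(-1) * g = [0.5905, -0.2798, 0.397].
Step 2: g^T H^(-1) g = sum_i g_i^2 / H_ii
  = (5.3141)^2/9 + (-3.6372)^2/13 + (1.9849)^2/5
  = 3.1377 + 1.0176 + 0.788 = 4.9433
Step 3: Objective decrease = 0.5 * g^T H^(-1) g = 2.4717


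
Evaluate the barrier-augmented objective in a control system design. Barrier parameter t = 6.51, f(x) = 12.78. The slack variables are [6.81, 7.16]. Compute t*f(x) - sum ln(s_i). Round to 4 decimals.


Step 1: Compute log-barrier.
ln values: [1.9184, 1.9685]
phi = -(1.9184 + 1.9685) = -3.8869
Step 2: Compute augmented objective.
t*f(x) = 6.51*12.78 = 83.1978
Total = 83.1978 - 3.8869 = 79.3109


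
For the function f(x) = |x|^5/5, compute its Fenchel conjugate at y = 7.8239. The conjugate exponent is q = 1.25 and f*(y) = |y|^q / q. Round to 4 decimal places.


The conjugate exponent q satisfies 1/p + 1/q = 1.
p = 5, so q = 5/(5 - 1) = 1.25
|y|^q = 7.8239^1.25 = 13.0852
f*(7.8239) = 13.0852 / 1.25 = 10.4681


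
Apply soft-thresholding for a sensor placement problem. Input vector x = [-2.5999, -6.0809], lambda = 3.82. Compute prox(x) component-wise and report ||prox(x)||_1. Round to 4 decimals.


Soft-thresholding with lambda = 3.82:
prox(-2.5999) = sign(-2.5999)*max(|-2.5999| - 3.82, 0) = 0.0
prox(-6.0809) = sign(-6.0809)*max(|-6.0809| - 3.82, 0) = -2.2609
prox(x) = [0.0, -2.2609]
||prox(x)||_1 = 0.0 + 2.2609 = 2.2609


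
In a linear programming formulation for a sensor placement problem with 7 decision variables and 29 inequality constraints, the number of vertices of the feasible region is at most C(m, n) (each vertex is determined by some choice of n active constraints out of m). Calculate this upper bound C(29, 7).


Each vertex corresponds to some choice of n active constraints out of m, so the number of vertices is at most C(m, n) = m! / (n!(m-n)!).
m = 29, n = 7
Numerator: 29 * 28 * 27 * 26 * 25 * 24 * 23
Denominator: 7! = 5040
C(29, 7) = 1560780


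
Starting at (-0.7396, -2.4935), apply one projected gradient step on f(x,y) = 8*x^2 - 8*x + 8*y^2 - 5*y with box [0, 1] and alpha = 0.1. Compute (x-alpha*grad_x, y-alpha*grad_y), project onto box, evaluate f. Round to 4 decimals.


Step 1: Compute gradient at (-0.7396, -2.4935).
grad_x = 2*8*-0.7396 - 8 = -19.8336
grad_y = 2*8*-2.4935 - 5 = -44.896
Step 2: Gradient step.
x_raw = -0.7396 - 0.1*-19.8336 = 1.2438
y_raw = -2.4935 - 0.1*-44.896 = 1.9961
Step 3: Project onto [0, 1].
x_proj = clip(1.2438) = 1.0
y_proj = clip(1.9961) = 1.0
Step 4: Evaluate f.
f(1.0, 1.0) = 3.0


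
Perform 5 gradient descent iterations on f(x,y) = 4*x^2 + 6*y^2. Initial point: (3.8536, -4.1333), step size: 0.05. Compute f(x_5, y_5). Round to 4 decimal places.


Gradient descent on f(x,y) = 4*x^2 + 6*y^2.
Starting point: (3.8536, -4.1333), alpha = 0.05
Step 1: grad_x = 2*4*3.8536 = 30.8288, grad_y = 2*6*-4.1333 = -49.5996
  x_1 = 3.8536 - 0.05*30.8288 = 2.3122
  y_1 = -4.1333 - 0.05*-49.5996 = -1.6533
Step 2: grad_x = 2*4*2.3122 = 18.4973, grad_y = 2*6*-1.6533 = -19.8398
  x_2 = 2.3122 - 0.05*18.4973 = 1.3873
  y_2 = -1.6533 - 0.05*-19.8398 = -0.6613
Step 3: grad_x = 2*4*1.3873 = 11.0984, grad_y = 2*6*-0.6613 = -7.9359
  x_3 = 1.3873 - 0.05*11.0984 = 0.8324
  y_3 = -0.6613 - 0.05*-7.9359 = -0.2645
Step 4: grad_x = 2*4*0.8324 = 6.659, grad_y = 2*6*-0.2645 = -3.1744
  x_4 = 0.8324 - 0.05*6.659 = 0.4994
  y_4 = -0.2645 - 0.05*-3.1744 = -0.1058
Step 5: grad_x = 2*4*0.4994 = 3.9954, grad_y = 2*6*-0.1058 = -1.2697
  x_5 = 0.4994 - 0.05*3.9954 = 0.2997
  y_5 = -0.1058 - 0.05*-1.2697 = -0.0423
f(0.2997, -0.0423) = 4*0.2997^2 + 6*(-0.0423)^2 = 0.3699


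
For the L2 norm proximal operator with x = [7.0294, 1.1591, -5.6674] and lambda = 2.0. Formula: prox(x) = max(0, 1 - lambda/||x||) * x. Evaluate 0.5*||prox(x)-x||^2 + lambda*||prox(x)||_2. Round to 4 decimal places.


Step 1: Compute ||x||.
||x|| = 9.1036
Step 2: Compute scaling factor.
scale = max(0, 1 - 2.0/9.1036) = 0.7803
Step 3: prox(x) = [5.4851, 0.9045, -4.4223]
||prox(x)|| = 7.1036
Step 4: Proximal objective.
0.5*||prox-x||^2 = 2.0
lambda*||prox|| = 14.2072
Total = 16.2072


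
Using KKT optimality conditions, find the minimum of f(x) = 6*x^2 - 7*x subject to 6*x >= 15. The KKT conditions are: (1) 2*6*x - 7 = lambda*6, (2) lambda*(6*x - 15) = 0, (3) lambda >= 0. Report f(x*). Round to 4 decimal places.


Step 1: Try lambda = 0 (constraint inactive).
x_unc = 7/(2*6) = 0.5833
Check: 6*0.5833 = 3.4998 < 15 -- violated!
Step 2: Constraint must be active: 6*x = 15
x* = 15/6 = 2.5
lambda = (2*6*2.5 - 7)/6 = 3.8333
Step 3: Compute optimal value.
f(x*) = 6*2.5^2 - 7*2.5 = 20.0


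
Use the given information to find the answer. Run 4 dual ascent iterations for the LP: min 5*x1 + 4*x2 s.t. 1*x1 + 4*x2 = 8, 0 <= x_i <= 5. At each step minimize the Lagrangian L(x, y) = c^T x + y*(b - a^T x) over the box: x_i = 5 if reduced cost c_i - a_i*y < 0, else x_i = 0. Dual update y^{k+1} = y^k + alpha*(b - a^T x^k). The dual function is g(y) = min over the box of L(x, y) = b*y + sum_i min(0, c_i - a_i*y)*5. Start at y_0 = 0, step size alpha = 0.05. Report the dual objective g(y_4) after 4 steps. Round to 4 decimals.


Dual ascent for LP: min 5*x1 + 4*x2, 1*x1 + 4*x2 = 8, 0 <= x_i <= 5
Step 1: y^k = 0.0, reduced costs: (5.0, 4.0)
  x^k = (0.0, 0.0), subgradient = b - a^T x = 8.0
  y^{k+1} = 0.0 + 0.05*8.0 = 0.4
Step 2: y^k = 0.4, reduced costs: (4.6, 2.4)
  x^k = (0.0, 0.0), subgradient = b - a^T x = 8.0
  y^{k+1} = 0.4 + 0.05*8.0 = 0.8
Step 3: y^k = 0.8, reduced costs: (4.2, 0.8)
  x^k = (0.0, 0.0), subgradient = b - a^T x = 8.0
  y^{k+1} = 0.8 + 0.05*8.0 = 1.2
Step 4: y^k = 1.2, reduced costs: (3.8, -0.8)
  x^k = (0.0, 5.0), subgradient = b - a^T x = -12.0
  y^{k+1} = 1.2 + 0.05*-12.0 = 0.6
Dual objective at y_4 = 0.6: reduced costs (4.4, 1.6), box minimizer x = (0.0, 0.0)
g(y_4) = b*y + (c1 - a1*y)*x1 + (c2 - a2*y)*x2 = 8*0.6 + 4.4*0.0 + 1.6*0.0 = 4.8 + 0.0 + 0.0 = 4.8


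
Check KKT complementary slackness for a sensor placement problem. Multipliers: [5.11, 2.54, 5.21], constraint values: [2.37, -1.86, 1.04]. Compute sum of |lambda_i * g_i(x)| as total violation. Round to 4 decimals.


KKT complementary slackness check:
lambda_1 * g_1 = 5.11 * 2.37 = 12.1107
lambda_2 * g_2 = 2.54 * -1.86 = -4.7244
lambda_3 * g_3 = 5.21 * 1.04 = 5.4184
Total violation = 12.1107 + 4.7244 + 5.4184 = 22.2535


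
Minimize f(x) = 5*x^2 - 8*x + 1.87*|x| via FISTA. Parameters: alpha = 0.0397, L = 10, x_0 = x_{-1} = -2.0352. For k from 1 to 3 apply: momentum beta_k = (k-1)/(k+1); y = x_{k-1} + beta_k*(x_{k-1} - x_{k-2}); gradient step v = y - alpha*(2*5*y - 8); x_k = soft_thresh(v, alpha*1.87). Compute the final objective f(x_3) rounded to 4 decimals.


FISTA on f(x) = 5*x^2 - 8*x + 1.87*|x|
L = 10, alpha = 0.0397
Iteration 1: beta = 0.0, y = -2.0352 + 0.0*(-2.0352 + 2.0352) = -2.0352
  grad(y) = -28.352, v = y - alpha*grad = -0.9096
  prox(v) = soft_thresh(-0.9096, 0.0742) = -0.8354
Iteration 2: beta = 0.3333, y = -0.8354 + 0.3333*(-0.8354 + 2.0352) = -0.4354
  grad(y) = -12.3545, v = y - alpha*grad = 0.055
  prox(v) = soft_thresh(0.055, 0.0742) = 0.0
Iteration 3: beta = 0.5, y = 0.0 + 0.5*(0.0 + 0.8354) = 0.4177
  grad(y) = -3.8231, v = y - alpha*grad = 0.5695
  prox(v) = soft_thresh(0.5695, 0.0742) = 0.4952
f(x_3) = 5*0.4952^2 - 8*0.4952 + 1.87*|0.4952| = -1.8095


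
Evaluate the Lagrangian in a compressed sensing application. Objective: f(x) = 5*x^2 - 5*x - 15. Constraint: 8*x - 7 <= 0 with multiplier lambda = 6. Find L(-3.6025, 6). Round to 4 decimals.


Step 1: Evaluate f(x).
f(-3.6025) = 5*(-3.6025)^2 - 5*(-3.6025) - 15 = 67.9025
Step 2: Evaluate g(x).
g(-3.6025) = 8*-3.6025 - 7 = -35.82
Step 3: Compute Lagrangian.
L = 67.9025 + 6*-35.82 = -147.0175


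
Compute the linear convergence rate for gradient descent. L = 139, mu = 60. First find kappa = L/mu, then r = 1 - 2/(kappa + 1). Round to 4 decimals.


Step 1: Compute the condition number.
kappa = L/mu = 139/60 = 2.3167
Step 2: Compute the convergence rate.
r = 1 - 2/(kappa + 1) = 1 - 2*mu/(L + mu) = (L - mu)/(L + mu) = 79/199 = 0.397


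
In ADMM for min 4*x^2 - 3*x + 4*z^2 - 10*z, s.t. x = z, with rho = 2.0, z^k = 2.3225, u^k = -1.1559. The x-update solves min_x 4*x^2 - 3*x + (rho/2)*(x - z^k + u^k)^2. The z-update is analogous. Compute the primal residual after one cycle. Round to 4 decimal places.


ADMM iteration with rho = 2.0, z^k = 2.3225, u^k = -1.1559
Step 1: x-update.
Minimize 4*x^2 - 3*x + (2.0/2)*(x - 2.3225 - 1.1559)^2
FOC: (2*4 + 2.0)*x = 3 + 2.0*(2.3225 + 1.1559)
x^{k+1} = 0.9957
Step 2: z-update.
Minimize 4*z^2 - 10*z + (2.0/2)*(0.9957 - z - 1.1559)^2
FOC: (2*4 + 2.0)*z = 10 + 2.0*(0.9957 - 1.1559)
z^{k+1} = 0.968
Step 3: u-update.
u^{k+1} = -1.1559 + 0.9957 - 0.968 = -1.1282
Step 4: Primal residual = |0.9957 - 0.968| = 0.0277


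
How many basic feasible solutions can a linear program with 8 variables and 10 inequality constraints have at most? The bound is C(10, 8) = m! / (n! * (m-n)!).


Each vertex corresponds to some choice of n active constraints out of m, so the number of vertices is at most C(m, n) = m! / (n!(m-n)!).
m = 10, n = 8
Numerator: 10 * 9 * 8 * 7 * 6 * 5 * 4 * 3
Denominator: 8! = 40320
C(10, 8) = 45


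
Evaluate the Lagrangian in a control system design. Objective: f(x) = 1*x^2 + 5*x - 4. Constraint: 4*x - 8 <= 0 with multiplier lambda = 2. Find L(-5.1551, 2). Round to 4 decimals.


Step 1: Evaluate f(x).
f(-5.1551) = 1*(-5.1551)^2 + 5*(-5.1551) - 4 = -3.2004
Step 2: Evaluate g(x).
g(-5.1551) = 4*-5.1551 - 8 = -28.6204
Step 3: Compute Lagrangian.
L = -3.2004 + 2*-28.6204 = -60.4412


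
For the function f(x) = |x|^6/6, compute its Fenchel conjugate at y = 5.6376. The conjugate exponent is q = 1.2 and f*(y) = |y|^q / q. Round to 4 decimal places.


The conjugate exponent q satisfies 1/p + 1/q = 1.
p = 6, so q = 6/(6 - 1) = 1.2
|y|^q = 5.6376^1.2 = 7.9673
f*(5.6376) = 7.9673 / 1.2 = 6.6394


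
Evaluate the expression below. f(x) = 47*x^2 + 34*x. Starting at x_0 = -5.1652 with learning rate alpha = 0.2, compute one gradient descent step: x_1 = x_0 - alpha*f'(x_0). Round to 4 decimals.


We compute the gradient at x_0 and apply the update.
f'(x) = 94*x + 34
f'(-5.1652) = 94*-5.1652 + 34 = -451.5288
x_1 = -5.1652 - 0.2*-451.5288 = 85.1406


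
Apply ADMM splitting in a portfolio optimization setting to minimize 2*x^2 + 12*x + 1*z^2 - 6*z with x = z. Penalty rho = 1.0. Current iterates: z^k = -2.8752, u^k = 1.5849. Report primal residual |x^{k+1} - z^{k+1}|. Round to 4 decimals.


ADMM iteration with rho = 1.0, z^k = -2.8752, u^k = 1.5849
Step 1: x-update.
Minimize 2*x^2 + 12*x + (1.0/2)*(x + 2.8752 + 1.5849)^2
FOC: (2*2 + 1.0)*x = -12 + 1.0*(-2.8752 - 1.5849)
x^{k+1} = -3.292
Step 2: z-update.
Minimize 1*z^2 - 6*z + (1.0/2)*(-3.292 - z + 1.5849)^2
FOC: (2*1 + 1.0)*z = 6 + 1.0*(-3.292 + 1.5849)
z^{k+1} = 1.431
Step 3: u-update.
u^{k+1} = 1.5849 - 3.292 - 1.431 = -3.1381
Step 4: Primal residual = |-3.292 - 1.431| = 4.723


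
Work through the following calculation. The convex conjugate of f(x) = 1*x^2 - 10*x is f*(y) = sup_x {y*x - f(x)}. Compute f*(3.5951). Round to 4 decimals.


f*(y) = sup_x {y*x - a*x^2 - b*x} = sup_x {(y-b)*x - a*x^2}
FOC: (y - b) - 2a*x = 0 => x* = (y - b)/(2a)
x* = (3.5951 + 10)/(2*1) = 6.7976
f*(3.5951) = (y-b)^2/(4a) = (3.5951 + 10)^2/(4*1)
= 184.8267/4 = 46.2067


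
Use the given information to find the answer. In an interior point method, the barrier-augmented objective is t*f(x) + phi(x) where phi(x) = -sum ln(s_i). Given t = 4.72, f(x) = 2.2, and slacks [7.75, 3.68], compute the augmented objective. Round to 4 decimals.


Step 1: Compute log-barrier.
ln values: [2.0477, 1.3029]
phi = -(2.0477 + 1.3029) = -3.3506
Step 2: Compute augmented objective.
t*f(x) = 4.72*2.2 = 10.384
Total = 10.384 - 3.3506 = 7.0334


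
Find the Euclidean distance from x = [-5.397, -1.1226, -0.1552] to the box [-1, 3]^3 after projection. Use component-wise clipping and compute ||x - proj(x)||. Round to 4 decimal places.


Project each component onto [-1, 3].
clip(-5.397) = -1.0, clip(-1.1226) = -1.0, clip(-0.1552) = -0.1552
Projection = [-1.0, -1.0, -0.1552]
Squared diffs: [19.3336, 0.015, 0.0]
Distance = sqrt(19.3486) = 4.3987


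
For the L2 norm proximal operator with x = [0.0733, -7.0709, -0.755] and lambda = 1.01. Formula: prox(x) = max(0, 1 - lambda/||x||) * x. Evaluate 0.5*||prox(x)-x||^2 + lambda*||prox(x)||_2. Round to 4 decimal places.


Step 1: Compute ||x||.
||x|| = 7.1115
Step 2: Compute scaling factor.
scale = max(0, 1 - 1.01/7.1115) = 0.858
Step 3: prox(x) = [0.0629, -6.0667, -0.6478]
||prox(x)|| = 6.1015
Step 4: Proximal objective.
0.5*||prox-x||^2 = 0.5101
lambda*||prox|| = 6.1625
Total = 6.6725


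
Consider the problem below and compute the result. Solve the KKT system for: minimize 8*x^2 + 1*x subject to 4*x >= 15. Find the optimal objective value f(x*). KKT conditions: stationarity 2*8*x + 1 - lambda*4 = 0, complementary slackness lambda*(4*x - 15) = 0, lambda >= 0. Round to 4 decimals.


Step 1: Try lambda = 0 (constraint inactive).
x_unc = -1/(2*8) = -0.0625
Check: 4*-0.0625 = -0.25 < 15 -- violated!
Step 2: Constraint must be active: 4*x = 15
x* = 15/4 = 3.75
lambda = (2*8*3.75 + 1)/4 = 15.25
Step 3: Compute optimal value.
f(x*) = 8*3.75^2 + 1*3.75 = 116.25
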